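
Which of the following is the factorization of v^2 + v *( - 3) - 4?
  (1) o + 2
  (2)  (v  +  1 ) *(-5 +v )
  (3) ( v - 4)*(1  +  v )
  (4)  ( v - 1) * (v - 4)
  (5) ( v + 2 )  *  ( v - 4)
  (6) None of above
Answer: 3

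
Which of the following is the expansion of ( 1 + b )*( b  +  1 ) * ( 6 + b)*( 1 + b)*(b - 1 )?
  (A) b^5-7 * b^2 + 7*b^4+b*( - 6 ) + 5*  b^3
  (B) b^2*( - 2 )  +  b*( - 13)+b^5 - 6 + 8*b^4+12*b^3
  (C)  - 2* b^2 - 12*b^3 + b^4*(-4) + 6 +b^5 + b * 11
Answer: B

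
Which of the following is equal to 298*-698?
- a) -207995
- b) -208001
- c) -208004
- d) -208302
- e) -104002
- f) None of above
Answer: c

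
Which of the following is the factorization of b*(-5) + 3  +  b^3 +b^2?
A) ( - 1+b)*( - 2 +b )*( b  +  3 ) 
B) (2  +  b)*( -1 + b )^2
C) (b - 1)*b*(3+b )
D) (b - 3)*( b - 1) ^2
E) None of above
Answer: E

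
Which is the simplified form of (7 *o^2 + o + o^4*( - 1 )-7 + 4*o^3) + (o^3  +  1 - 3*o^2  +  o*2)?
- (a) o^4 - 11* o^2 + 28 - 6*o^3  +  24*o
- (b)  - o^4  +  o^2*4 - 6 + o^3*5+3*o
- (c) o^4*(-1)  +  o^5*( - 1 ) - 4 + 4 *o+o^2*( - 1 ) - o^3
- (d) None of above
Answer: b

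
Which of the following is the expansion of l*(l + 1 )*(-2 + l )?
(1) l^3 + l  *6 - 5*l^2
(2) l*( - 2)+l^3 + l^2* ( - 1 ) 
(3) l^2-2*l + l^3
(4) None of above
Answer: 2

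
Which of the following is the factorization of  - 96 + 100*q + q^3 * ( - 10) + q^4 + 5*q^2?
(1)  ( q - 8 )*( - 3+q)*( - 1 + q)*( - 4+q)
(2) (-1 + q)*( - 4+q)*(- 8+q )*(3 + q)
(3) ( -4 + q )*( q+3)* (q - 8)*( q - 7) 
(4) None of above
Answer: 2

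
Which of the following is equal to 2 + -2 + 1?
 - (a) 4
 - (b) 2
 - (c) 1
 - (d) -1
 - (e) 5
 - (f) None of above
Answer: c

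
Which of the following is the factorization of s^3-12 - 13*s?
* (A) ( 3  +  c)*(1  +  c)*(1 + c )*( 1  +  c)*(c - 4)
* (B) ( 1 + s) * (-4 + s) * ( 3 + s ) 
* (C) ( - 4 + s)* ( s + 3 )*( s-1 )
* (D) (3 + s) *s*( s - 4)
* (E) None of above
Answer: B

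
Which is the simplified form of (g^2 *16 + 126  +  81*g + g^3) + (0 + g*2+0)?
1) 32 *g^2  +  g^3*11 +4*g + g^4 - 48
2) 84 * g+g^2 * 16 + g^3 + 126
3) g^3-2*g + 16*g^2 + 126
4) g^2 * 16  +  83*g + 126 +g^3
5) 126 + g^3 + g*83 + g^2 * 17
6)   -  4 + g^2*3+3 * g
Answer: 4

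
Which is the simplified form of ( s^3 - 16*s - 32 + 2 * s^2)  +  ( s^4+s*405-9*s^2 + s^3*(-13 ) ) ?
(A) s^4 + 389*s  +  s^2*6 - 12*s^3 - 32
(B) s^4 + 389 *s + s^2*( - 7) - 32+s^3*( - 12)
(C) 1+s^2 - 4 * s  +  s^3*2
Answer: B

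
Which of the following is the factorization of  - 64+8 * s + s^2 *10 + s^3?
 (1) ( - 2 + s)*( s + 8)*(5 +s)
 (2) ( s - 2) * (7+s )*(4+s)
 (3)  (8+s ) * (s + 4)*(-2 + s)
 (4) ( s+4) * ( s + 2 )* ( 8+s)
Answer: 3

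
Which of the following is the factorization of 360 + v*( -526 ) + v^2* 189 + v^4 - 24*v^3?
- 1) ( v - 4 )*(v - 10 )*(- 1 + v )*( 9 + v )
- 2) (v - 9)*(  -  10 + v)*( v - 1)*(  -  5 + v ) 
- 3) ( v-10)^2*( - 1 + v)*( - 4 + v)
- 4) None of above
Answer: 4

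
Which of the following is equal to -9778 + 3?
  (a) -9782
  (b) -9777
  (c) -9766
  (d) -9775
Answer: d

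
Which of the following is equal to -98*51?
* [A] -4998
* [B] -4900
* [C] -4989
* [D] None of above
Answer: A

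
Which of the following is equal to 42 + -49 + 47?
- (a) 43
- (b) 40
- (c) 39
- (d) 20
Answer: b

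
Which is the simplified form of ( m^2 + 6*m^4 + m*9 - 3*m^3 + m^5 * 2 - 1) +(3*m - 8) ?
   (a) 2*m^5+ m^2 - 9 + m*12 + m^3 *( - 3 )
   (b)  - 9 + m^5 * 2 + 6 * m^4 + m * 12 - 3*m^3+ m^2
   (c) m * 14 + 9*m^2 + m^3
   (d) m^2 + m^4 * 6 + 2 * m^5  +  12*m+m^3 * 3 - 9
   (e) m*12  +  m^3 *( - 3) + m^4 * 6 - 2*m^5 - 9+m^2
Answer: b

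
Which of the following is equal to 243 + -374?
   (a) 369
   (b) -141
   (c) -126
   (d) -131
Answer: d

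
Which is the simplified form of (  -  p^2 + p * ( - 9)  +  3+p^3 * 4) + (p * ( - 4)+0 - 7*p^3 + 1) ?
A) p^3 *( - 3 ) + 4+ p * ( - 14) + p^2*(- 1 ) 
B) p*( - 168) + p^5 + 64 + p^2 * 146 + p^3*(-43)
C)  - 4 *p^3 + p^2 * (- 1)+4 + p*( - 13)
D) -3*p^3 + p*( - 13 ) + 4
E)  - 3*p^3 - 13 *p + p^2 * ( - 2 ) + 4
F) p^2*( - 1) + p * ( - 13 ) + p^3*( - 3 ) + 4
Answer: F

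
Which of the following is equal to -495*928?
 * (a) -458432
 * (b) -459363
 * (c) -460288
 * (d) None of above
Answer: d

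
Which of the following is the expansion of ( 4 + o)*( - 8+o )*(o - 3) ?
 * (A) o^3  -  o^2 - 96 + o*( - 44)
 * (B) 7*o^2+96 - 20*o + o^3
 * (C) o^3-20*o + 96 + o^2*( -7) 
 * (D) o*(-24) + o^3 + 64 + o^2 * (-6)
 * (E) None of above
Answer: C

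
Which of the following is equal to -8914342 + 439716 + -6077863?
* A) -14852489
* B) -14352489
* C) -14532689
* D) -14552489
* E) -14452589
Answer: D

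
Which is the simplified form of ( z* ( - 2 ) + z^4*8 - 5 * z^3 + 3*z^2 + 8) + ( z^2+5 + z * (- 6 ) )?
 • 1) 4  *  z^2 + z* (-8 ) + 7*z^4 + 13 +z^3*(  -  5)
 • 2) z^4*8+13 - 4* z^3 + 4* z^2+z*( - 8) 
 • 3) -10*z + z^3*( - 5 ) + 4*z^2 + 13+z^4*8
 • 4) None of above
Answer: 4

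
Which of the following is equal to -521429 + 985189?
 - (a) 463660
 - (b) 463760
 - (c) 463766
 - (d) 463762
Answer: b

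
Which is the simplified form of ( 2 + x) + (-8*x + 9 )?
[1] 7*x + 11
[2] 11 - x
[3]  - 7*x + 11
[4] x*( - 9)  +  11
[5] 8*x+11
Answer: 3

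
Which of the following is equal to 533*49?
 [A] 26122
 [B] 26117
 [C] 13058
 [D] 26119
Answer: B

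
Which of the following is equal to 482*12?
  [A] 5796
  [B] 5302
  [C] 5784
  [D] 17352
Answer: C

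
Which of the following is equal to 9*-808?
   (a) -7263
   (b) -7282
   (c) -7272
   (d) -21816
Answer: c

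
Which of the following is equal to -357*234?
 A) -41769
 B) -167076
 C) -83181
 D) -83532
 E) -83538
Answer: E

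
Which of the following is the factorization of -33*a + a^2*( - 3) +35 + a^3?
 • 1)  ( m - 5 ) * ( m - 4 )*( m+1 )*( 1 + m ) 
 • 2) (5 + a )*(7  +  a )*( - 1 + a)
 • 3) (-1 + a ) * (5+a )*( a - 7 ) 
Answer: 3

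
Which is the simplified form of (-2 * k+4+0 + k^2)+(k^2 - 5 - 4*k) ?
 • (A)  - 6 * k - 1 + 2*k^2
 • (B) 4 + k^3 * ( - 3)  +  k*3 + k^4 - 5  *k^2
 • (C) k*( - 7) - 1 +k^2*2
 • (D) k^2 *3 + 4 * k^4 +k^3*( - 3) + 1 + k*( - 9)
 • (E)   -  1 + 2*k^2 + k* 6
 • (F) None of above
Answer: A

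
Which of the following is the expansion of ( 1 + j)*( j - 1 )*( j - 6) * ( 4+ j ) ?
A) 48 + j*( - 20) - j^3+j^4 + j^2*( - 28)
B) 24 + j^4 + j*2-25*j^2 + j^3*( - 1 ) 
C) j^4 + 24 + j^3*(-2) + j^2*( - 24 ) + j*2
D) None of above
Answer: D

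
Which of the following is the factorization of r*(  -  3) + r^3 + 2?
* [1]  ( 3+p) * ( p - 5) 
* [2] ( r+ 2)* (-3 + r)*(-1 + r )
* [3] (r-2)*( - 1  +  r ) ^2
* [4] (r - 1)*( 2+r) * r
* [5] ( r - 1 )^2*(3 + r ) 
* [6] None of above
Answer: 6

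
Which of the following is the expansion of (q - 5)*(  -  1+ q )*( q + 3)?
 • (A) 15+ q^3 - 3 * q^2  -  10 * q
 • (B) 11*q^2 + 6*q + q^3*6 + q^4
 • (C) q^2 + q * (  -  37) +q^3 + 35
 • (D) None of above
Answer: D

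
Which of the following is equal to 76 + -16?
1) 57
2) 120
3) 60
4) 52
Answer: 3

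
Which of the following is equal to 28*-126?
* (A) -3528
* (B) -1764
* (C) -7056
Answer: A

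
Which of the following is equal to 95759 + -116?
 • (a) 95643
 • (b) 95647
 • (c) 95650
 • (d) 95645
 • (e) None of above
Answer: a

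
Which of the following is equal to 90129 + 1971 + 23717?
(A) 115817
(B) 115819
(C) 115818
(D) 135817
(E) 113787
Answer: A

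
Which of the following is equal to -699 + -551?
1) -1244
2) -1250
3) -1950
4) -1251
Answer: 2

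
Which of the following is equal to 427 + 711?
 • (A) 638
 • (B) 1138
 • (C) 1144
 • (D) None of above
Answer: B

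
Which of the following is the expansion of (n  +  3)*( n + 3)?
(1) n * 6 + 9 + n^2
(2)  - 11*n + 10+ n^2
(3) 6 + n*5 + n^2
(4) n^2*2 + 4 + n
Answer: 1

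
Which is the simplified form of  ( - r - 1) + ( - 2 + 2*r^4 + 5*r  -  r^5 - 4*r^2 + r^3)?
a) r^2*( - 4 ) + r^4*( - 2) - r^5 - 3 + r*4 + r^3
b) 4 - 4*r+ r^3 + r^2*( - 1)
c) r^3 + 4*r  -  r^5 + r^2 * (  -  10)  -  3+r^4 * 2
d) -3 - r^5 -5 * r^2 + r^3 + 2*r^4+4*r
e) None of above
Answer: e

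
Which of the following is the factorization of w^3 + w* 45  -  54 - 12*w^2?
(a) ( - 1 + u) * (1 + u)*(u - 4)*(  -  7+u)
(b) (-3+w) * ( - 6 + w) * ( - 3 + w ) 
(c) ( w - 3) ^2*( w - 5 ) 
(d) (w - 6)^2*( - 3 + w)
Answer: b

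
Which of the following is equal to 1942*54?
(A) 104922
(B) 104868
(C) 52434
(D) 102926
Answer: B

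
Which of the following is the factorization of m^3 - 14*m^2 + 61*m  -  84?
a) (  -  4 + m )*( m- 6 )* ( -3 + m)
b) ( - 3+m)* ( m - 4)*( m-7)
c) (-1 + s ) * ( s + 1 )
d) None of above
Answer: b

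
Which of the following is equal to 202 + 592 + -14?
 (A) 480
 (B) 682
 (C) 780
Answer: C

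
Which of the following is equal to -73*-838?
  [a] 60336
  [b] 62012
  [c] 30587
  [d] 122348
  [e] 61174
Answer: e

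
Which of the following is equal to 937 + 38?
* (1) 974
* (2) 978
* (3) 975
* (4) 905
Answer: 3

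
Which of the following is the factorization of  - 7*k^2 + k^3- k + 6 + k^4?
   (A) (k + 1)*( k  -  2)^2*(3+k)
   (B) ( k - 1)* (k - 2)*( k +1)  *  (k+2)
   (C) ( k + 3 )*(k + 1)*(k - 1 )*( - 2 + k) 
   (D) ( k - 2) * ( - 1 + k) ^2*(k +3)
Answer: C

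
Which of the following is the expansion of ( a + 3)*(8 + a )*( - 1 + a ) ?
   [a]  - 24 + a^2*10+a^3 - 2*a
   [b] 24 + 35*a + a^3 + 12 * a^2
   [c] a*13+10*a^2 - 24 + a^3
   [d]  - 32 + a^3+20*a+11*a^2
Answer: c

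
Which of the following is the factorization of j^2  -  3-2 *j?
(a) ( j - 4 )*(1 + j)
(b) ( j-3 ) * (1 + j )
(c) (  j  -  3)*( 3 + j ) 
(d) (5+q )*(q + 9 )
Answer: b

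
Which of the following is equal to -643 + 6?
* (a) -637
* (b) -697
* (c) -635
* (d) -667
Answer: a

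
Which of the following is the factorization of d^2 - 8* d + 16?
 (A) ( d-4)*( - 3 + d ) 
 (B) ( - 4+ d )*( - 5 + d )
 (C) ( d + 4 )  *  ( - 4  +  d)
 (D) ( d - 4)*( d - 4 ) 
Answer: D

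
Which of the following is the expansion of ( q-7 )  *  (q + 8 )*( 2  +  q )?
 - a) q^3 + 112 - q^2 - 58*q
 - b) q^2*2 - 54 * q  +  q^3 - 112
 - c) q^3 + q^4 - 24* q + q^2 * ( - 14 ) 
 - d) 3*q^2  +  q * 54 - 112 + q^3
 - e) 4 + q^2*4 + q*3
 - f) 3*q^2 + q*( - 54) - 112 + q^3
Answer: f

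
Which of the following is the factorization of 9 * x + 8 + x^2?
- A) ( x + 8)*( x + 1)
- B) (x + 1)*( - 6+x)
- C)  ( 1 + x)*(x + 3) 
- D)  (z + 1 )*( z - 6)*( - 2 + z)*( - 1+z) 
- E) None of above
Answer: A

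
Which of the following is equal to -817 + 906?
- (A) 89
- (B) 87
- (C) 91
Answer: A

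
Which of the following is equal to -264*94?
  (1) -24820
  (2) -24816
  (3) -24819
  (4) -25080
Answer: 2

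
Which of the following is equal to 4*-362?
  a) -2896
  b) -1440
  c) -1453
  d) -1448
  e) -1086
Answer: d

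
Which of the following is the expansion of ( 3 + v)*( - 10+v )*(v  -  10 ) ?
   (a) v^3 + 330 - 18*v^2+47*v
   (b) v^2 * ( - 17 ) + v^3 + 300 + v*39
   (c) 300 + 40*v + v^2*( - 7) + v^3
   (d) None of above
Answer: d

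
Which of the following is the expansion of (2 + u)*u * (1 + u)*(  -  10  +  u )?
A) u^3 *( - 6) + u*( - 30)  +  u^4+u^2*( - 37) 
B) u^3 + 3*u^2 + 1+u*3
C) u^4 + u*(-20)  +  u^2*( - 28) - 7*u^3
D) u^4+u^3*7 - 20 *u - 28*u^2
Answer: C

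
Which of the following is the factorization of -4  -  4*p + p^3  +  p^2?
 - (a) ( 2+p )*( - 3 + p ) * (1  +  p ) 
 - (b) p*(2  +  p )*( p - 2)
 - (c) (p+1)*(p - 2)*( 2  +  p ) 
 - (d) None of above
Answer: c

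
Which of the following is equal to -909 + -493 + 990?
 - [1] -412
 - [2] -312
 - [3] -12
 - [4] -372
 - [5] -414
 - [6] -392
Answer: 1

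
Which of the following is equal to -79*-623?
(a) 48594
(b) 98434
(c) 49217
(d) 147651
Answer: c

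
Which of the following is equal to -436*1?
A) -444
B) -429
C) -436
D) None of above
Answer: C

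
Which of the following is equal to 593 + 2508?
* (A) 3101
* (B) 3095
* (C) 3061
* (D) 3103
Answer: A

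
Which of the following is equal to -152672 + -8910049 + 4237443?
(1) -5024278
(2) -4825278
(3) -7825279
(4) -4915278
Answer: 2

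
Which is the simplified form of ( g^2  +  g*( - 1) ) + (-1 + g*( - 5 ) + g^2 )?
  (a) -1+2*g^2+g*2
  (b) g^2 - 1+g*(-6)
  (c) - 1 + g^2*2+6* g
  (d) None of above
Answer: d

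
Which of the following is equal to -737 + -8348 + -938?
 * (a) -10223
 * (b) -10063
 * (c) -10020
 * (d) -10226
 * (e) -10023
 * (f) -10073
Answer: e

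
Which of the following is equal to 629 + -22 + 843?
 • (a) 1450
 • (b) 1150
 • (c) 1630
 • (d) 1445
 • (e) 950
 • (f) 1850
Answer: a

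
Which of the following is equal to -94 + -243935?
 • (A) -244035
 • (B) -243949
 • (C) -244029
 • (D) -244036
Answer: C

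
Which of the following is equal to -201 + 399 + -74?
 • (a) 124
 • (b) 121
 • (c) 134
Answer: a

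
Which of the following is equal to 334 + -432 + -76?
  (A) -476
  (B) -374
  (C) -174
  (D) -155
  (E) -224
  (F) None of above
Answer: C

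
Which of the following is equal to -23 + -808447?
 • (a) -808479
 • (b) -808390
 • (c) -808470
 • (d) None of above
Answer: c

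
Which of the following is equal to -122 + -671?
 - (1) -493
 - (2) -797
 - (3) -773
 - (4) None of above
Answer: 4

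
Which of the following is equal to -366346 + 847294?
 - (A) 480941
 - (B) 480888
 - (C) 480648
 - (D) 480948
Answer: D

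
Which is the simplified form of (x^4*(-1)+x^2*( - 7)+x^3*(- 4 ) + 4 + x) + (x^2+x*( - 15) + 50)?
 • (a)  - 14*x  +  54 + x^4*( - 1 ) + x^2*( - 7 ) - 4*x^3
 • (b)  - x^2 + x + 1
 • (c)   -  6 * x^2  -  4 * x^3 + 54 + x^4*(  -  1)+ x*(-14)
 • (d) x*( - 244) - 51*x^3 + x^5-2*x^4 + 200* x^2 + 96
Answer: c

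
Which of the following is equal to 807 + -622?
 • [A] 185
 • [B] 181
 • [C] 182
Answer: A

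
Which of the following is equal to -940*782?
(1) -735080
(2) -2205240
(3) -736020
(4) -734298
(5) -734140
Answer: 1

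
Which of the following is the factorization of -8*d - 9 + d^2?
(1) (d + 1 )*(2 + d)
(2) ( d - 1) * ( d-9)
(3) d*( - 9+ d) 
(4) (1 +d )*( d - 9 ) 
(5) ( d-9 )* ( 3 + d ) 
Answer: 4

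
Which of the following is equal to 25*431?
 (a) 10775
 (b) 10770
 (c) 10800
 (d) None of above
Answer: a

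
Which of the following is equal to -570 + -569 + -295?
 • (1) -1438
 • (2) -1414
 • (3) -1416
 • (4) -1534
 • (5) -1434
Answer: 5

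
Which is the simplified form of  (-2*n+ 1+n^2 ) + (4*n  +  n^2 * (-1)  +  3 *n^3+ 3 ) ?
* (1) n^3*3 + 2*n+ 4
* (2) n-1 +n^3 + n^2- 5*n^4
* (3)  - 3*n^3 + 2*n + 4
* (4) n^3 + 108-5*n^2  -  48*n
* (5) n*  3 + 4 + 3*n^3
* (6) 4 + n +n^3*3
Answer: 1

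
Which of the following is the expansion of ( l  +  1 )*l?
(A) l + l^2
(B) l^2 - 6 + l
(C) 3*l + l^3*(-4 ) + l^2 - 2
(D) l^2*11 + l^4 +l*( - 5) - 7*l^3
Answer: A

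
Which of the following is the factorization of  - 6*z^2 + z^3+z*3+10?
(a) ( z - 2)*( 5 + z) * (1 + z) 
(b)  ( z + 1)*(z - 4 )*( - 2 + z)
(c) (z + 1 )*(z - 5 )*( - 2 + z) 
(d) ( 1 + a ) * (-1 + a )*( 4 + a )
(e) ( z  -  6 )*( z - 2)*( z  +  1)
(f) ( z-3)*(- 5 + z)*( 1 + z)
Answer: c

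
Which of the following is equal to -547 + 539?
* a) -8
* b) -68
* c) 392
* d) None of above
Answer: a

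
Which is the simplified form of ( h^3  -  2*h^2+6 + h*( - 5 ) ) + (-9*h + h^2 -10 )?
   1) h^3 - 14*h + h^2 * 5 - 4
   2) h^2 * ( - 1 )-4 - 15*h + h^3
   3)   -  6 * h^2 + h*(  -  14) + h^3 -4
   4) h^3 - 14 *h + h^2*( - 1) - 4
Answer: 4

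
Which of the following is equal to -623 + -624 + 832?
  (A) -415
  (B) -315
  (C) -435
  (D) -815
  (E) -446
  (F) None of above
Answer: A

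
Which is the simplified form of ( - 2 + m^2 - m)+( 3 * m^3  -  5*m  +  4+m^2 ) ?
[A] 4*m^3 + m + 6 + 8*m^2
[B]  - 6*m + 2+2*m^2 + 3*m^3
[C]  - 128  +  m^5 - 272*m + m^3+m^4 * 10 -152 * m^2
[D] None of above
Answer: B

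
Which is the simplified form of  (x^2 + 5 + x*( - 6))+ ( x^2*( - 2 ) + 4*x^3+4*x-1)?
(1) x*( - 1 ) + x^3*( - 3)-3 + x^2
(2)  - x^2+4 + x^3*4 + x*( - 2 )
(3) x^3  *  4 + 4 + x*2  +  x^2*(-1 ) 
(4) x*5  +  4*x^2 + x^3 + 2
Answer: 2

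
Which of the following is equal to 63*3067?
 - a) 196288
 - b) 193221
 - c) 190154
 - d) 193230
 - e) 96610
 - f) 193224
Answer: b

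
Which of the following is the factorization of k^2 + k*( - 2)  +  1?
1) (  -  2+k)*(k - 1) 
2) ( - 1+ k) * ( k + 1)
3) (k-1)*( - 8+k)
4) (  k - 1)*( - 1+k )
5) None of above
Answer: 4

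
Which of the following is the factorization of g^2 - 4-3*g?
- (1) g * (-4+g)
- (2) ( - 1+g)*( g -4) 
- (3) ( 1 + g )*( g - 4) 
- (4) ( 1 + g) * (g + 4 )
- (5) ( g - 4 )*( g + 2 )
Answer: 3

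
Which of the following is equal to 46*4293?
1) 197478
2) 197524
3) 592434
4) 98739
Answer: 1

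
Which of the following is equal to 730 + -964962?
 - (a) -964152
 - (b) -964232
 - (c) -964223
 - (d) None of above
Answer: b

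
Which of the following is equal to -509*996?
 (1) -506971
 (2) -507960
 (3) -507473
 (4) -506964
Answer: 4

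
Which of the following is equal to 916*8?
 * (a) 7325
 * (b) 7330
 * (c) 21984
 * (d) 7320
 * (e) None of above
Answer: e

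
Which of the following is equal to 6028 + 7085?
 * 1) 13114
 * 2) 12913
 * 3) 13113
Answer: 3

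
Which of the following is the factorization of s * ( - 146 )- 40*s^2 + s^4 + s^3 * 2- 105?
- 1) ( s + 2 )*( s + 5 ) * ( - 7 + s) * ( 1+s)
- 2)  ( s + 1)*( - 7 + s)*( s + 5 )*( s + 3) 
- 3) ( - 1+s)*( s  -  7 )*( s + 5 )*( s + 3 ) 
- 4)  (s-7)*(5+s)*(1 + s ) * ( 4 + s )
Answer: 2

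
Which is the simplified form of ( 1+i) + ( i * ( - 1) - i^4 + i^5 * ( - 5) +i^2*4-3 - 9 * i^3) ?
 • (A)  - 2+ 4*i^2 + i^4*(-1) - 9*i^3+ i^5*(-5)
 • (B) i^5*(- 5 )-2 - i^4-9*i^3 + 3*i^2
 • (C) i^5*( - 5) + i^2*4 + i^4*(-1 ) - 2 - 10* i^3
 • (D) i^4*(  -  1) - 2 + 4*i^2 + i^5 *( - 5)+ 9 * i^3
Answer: A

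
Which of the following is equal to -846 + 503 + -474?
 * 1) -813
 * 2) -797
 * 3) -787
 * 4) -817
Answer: 4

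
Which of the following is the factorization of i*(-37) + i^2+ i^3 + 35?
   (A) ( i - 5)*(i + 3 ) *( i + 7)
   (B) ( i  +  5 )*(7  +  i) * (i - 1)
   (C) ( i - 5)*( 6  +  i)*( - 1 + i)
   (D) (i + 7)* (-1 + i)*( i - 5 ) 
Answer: D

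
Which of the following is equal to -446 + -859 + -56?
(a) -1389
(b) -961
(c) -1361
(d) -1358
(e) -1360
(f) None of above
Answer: c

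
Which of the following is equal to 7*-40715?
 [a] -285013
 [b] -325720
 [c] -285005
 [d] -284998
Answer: c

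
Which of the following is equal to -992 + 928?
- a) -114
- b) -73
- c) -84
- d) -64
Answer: d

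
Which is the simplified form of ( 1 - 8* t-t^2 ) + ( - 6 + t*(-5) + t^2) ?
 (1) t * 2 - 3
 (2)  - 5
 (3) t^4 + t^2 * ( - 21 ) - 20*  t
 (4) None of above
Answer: 4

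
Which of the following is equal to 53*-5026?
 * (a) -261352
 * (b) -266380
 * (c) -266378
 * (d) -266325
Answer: c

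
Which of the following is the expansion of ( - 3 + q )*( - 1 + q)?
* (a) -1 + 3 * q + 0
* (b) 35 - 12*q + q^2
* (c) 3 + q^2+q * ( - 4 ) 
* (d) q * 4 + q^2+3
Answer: c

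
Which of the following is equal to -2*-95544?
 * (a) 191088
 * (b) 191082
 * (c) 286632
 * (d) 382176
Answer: a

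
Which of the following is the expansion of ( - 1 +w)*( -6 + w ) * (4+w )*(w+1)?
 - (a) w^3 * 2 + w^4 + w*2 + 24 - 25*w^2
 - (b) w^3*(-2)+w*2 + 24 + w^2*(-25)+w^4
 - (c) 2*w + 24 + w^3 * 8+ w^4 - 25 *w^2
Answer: b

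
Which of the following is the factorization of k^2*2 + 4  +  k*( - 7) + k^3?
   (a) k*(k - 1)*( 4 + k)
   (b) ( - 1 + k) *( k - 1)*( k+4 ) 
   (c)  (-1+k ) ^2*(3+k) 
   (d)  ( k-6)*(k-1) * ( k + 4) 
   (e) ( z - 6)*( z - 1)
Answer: b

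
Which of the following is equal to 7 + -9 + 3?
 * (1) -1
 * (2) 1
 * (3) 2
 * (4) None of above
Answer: 2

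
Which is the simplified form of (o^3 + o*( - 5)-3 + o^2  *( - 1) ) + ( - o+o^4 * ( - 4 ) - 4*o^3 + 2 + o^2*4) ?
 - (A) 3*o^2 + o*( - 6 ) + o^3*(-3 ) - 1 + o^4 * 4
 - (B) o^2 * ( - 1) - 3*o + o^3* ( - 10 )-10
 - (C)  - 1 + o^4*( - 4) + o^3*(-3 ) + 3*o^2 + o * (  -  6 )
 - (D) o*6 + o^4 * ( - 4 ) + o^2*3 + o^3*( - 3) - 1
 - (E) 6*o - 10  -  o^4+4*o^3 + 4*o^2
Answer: C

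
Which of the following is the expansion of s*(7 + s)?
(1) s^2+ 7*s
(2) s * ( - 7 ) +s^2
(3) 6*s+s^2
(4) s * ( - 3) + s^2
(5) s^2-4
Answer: 1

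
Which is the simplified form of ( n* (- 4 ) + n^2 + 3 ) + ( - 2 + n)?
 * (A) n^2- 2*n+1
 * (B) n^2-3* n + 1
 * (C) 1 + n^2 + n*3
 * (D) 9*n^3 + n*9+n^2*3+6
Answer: B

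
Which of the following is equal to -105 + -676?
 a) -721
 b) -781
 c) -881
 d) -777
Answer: b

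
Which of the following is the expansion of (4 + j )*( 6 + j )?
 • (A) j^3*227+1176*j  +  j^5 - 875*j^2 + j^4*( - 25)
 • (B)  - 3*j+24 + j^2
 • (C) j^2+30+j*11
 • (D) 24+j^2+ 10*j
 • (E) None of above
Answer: D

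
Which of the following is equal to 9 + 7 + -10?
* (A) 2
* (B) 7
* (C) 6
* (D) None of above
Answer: C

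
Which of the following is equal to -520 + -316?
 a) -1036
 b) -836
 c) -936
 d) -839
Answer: b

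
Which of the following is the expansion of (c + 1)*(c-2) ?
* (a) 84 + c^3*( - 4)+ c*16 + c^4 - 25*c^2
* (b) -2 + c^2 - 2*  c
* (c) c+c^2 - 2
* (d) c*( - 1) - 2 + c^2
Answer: d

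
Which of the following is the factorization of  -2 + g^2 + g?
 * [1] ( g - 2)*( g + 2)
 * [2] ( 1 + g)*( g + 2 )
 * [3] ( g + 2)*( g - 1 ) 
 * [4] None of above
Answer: 3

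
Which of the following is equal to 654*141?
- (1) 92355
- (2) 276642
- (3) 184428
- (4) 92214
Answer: 4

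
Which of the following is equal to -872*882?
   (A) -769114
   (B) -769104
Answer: B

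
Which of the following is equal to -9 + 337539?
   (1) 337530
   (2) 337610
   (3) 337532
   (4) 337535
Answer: 1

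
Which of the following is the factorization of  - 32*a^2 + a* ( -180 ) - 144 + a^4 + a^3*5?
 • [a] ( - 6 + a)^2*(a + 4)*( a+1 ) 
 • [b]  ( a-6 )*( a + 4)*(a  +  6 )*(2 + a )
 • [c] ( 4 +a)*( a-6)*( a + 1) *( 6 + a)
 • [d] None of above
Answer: c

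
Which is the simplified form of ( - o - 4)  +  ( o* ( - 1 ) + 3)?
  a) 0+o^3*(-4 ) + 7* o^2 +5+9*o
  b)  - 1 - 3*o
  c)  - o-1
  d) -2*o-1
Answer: d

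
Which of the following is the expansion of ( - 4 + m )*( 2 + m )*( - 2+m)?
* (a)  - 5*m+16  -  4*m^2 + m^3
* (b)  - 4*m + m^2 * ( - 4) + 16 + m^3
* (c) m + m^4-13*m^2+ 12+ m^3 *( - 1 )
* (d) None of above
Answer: b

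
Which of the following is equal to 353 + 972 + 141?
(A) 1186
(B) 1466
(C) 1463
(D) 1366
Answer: B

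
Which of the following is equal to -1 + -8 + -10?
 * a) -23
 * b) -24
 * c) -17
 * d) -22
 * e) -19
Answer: e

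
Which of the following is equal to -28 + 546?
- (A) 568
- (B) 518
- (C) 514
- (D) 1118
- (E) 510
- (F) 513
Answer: B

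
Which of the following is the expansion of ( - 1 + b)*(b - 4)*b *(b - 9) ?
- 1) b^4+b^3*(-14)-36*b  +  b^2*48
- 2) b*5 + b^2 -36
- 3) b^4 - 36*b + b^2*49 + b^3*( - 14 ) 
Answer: 3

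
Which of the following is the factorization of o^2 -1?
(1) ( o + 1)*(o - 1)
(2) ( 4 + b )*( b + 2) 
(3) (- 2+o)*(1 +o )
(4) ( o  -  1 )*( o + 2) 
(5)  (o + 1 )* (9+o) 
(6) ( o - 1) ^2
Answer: 1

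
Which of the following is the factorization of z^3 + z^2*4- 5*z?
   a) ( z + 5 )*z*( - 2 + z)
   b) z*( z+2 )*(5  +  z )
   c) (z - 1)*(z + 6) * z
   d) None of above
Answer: d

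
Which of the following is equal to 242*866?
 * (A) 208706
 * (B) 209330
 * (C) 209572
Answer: C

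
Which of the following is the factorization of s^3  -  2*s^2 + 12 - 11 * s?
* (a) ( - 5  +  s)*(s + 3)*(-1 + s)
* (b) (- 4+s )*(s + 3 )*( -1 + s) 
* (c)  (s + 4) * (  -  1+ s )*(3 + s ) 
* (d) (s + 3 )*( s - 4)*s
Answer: b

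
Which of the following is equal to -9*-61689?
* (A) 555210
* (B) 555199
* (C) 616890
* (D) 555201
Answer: D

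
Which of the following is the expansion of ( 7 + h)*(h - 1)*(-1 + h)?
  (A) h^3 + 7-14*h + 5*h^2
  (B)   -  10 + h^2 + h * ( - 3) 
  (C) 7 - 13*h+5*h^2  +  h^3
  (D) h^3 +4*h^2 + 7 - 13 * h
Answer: C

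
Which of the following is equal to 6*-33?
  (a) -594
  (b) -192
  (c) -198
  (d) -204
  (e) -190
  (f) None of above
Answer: c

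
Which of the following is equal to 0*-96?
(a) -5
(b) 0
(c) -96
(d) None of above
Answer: b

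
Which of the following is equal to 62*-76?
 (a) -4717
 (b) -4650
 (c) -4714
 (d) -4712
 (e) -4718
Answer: d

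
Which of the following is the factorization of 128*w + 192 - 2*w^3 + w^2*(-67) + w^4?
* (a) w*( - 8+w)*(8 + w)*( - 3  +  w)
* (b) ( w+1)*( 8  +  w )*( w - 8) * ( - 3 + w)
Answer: b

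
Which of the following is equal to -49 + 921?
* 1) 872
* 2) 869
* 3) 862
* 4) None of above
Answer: 1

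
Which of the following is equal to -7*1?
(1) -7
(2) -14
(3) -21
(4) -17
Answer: 1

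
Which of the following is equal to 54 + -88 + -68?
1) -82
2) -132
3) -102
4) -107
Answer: 3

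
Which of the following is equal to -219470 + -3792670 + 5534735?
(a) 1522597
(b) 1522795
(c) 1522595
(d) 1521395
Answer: c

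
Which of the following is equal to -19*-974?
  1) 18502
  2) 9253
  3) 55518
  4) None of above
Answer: 4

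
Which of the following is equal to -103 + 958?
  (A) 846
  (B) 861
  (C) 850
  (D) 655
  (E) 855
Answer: E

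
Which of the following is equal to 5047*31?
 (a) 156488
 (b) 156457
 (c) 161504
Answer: b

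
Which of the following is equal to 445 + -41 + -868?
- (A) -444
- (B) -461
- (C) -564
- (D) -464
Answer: D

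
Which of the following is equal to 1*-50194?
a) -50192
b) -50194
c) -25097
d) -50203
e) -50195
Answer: b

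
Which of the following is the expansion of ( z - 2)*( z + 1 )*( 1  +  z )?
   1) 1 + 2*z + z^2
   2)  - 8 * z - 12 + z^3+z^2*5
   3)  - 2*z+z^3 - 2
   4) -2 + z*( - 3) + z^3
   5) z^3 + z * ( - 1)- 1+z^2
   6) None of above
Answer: 4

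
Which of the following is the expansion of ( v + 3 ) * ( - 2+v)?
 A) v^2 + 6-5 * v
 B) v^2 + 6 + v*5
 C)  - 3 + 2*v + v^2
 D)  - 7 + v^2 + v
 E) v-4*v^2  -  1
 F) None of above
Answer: F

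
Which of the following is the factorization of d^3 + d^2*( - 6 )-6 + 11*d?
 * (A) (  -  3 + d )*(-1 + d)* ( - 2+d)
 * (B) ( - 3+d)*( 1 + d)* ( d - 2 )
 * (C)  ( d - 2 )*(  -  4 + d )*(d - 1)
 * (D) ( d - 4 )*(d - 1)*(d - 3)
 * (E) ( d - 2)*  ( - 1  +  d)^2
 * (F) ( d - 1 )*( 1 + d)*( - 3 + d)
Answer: A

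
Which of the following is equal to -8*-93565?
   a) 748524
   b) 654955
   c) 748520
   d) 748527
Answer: c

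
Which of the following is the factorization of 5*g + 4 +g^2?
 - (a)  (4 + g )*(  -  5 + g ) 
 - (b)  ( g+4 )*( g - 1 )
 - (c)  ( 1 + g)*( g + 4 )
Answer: c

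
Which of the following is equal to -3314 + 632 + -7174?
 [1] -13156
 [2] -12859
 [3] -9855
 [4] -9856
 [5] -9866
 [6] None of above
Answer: 4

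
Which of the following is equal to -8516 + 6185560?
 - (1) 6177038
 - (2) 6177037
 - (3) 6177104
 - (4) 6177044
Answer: 4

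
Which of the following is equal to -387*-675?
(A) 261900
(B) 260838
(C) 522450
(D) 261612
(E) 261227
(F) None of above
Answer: F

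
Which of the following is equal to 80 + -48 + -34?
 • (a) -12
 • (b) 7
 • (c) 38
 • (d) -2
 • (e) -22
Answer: d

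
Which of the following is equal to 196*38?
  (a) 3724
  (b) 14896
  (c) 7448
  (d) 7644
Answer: c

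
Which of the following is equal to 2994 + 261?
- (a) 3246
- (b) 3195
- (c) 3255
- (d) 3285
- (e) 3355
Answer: c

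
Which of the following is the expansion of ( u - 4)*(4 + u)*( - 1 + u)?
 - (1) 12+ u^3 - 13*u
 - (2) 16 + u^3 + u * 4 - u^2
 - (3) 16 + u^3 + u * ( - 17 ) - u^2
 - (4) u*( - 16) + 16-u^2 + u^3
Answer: 4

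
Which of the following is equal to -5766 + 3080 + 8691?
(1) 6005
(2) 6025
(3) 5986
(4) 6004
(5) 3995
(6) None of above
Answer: 1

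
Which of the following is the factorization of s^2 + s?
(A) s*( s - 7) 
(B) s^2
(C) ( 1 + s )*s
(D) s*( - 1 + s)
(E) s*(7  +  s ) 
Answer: C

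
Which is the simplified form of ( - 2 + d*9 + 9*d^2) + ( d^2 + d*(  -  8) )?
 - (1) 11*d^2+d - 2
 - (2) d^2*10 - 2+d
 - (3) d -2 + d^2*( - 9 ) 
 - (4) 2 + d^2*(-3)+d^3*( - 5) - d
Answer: 2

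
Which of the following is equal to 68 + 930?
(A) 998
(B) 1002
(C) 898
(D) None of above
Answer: A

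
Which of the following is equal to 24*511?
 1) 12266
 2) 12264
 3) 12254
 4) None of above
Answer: 2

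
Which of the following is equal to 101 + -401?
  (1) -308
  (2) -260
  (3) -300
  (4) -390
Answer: 3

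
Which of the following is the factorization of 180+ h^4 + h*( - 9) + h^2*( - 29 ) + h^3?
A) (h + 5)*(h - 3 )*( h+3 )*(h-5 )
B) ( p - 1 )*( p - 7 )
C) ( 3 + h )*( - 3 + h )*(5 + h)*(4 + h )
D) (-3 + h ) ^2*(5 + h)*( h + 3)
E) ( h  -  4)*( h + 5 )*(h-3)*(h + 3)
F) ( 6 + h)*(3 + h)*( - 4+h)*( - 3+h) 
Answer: E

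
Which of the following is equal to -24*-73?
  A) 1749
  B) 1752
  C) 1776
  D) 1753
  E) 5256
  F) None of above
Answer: B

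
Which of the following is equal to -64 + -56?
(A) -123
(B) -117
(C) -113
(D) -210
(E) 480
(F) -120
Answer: F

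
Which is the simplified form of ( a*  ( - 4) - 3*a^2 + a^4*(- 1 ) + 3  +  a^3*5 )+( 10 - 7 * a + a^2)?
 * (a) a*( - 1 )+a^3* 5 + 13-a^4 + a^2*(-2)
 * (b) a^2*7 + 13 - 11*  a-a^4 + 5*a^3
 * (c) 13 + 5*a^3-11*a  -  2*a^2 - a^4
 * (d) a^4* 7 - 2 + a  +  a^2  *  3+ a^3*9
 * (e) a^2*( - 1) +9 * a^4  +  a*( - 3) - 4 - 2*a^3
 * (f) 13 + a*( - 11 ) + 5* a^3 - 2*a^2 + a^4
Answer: c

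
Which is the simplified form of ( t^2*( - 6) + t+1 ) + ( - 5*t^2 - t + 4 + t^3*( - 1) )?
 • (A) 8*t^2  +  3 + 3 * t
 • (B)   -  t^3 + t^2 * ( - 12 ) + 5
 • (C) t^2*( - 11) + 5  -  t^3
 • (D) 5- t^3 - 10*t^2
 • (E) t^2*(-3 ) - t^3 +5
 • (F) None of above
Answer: C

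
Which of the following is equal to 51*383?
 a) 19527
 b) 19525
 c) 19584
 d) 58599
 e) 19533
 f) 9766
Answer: e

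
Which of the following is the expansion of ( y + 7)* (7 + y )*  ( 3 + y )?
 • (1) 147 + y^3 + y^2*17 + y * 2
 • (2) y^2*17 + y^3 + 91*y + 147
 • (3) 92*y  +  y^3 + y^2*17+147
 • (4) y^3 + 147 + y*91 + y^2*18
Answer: 2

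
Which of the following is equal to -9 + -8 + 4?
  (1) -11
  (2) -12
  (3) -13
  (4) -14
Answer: 3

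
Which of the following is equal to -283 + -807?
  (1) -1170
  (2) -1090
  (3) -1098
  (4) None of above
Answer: 2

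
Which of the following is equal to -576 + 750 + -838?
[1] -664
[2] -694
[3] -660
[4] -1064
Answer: 1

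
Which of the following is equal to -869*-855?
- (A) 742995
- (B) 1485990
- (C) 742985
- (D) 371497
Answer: A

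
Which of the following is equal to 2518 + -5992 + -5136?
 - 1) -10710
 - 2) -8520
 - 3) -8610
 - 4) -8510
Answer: 3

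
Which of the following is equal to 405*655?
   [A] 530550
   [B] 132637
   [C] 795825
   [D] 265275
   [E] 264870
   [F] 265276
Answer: D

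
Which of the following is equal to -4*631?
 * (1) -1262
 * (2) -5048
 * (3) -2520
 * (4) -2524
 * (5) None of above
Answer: 4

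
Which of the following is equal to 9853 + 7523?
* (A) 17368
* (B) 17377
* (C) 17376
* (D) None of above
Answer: C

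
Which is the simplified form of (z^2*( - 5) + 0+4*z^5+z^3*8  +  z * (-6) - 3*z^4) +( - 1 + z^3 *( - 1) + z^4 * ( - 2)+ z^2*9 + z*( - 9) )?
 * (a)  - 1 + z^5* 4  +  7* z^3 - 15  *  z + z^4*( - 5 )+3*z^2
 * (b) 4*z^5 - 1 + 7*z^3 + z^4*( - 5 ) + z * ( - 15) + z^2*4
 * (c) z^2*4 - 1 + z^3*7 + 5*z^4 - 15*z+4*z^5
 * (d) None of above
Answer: b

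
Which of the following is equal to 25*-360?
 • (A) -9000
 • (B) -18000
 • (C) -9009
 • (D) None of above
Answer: A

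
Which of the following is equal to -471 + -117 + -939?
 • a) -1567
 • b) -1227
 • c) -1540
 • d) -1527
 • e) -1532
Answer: d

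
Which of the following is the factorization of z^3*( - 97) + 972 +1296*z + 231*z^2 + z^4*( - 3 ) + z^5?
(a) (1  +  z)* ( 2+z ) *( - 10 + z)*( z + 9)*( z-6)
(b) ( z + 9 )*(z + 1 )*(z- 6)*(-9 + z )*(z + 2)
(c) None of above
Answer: b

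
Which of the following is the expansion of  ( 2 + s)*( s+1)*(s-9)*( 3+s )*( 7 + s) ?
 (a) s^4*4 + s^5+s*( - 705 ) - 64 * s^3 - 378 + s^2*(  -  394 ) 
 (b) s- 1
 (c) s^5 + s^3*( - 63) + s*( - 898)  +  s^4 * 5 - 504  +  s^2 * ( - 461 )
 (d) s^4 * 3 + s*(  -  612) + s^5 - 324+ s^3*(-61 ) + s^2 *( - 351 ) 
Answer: a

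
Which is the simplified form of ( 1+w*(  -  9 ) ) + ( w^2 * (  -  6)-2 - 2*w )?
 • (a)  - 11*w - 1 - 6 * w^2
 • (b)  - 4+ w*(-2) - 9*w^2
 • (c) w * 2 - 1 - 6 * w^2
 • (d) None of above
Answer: a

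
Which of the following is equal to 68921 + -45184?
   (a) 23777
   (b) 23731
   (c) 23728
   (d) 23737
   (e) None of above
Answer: d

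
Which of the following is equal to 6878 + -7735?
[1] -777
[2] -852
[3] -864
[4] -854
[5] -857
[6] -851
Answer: 5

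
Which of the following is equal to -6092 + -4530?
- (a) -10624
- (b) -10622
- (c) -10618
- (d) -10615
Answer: b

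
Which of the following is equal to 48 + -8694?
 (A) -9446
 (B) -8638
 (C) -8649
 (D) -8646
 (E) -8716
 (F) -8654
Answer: D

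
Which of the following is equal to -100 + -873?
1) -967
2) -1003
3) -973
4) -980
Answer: 3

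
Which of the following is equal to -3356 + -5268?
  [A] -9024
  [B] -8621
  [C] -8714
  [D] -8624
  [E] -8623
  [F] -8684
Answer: D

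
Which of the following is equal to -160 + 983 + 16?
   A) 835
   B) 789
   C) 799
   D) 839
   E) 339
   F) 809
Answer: D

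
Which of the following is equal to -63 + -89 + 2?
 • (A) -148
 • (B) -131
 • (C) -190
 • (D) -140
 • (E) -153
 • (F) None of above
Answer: F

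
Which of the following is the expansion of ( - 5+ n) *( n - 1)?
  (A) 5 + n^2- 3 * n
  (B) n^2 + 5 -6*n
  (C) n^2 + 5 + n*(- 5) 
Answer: B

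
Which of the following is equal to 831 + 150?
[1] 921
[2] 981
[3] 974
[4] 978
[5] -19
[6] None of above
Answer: 2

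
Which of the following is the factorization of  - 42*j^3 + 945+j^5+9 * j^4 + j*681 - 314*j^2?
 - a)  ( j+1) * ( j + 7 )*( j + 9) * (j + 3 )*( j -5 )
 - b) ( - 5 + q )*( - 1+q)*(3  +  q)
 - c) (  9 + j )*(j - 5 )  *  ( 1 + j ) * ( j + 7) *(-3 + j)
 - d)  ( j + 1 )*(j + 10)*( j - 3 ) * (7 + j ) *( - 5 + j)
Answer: c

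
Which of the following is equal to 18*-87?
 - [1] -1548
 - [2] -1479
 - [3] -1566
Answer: 3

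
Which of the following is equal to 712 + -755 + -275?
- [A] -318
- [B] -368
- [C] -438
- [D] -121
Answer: A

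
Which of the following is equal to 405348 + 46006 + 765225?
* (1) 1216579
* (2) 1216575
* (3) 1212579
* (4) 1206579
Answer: 1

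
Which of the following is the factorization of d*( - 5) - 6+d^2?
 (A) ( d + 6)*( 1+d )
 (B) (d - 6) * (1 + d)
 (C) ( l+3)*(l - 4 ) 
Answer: B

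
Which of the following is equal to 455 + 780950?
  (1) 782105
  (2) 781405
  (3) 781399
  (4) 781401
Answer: 2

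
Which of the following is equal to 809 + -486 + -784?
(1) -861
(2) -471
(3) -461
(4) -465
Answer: 3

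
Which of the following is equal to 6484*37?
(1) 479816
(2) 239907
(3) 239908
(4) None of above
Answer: 3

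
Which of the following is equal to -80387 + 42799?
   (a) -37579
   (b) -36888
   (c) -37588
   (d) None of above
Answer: c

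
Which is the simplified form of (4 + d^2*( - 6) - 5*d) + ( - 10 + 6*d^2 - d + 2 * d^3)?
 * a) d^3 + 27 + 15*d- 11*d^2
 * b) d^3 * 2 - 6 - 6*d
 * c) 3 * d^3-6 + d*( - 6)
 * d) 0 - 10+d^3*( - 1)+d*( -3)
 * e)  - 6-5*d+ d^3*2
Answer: b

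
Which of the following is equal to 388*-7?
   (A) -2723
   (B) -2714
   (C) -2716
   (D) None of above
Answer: C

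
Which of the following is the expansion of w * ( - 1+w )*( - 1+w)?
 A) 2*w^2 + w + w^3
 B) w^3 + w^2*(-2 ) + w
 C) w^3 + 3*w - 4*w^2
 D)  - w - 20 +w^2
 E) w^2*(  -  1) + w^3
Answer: B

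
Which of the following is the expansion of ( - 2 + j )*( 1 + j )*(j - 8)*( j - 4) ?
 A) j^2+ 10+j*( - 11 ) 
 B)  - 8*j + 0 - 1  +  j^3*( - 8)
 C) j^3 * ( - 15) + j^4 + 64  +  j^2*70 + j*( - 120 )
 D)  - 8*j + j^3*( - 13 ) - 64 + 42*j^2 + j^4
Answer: D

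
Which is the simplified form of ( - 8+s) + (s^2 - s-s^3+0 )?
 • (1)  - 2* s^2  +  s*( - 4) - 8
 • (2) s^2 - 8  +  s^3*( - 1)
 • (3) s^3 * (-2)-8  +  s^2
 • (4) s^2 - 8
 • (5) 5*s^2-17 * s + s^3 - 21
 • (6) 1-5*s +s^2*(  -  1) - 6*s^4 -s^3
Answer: 2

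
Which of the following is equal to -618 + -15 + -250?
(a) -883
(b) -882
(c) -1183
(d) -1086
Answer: a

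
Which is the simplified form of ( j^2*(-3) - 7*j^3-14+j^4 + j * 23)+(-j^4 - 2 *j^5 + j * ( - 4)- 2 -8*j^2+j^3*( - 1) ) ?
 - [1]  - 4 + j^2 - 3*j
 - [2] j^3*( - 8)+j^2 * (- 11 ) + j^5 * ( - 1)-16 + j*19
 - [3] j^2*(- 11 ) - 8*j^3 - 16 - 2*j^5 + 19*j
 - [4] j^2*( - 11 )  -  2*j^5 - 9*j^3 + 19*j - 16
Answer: 3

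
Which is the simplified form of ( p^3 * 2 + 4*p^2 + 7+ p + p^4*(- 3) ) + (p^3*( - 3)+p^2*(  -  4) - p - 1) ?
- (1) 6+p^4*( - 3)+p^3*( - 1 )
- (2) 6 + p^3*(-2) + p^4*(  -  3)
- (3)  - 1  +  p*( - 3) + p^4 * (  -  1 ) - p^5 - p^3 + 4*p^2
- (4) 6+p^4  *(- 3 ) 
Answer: 1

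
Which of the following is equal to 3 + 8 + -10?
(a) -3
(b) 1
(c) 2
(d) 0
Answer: b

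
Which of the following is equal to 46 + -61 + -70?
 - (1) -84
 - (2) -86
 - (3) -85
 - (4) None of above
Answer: 3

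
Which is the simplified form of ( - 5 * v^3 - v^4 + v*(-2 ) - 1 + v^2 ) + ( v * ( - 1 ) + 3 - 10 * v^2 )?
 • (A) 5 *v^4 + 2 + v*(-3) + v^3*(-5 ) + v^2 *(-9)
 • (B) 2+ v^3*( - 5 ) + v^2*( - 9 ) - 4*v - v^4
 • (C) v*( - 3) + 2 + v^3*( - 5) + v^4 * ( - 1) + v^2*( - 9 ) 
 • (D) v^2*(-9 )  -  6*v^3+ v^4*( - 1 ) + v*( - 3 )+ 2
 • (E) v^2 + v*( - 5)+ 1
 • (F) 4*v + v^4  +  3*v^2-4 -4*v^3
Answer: C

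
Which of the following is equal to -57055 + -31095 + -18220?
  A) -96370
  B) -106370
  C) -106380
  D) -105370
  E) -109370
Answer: B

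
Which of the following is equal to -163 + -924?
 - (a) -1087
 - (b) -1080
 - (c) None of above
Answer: a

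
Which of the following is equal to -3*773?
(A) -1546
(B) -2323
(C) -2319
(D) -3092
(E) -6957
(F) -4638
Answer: C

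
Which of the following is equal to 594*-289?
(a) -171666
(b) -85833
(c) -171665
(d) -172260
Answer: a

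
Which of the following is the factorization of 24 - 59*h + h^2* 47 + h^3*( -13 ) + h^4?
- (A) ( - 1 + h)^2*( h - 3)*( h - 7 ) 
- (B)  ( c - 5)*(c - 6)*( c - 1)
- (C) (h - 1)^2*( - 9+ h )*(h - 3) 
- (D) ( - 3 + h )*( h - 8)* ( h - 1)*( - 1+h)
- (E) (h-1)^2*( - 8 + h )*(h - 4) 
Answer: D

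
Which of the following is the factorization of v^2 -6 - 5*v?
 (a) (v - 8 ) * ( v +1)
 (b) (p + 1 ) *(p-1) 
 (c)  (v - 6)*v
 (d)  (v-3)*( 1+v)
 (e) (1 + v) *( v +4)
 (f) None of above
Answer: f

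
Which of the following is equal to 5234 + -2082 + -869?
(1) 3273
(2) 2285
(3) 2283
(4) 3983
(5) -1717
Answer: 3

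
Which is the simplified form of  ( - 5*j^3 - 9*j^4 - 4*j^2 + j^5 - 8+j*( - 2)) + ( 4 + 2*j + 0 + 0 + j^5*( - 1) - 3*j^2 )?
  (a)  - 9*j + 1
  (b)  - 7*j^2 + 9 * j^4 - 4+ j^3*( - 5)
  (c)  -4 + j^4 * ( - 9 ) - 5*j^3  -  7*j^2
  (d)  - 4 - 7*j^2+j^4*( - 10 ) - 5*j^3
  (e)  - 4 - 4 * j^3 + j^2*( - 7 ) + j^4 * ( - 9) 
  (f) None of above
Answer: c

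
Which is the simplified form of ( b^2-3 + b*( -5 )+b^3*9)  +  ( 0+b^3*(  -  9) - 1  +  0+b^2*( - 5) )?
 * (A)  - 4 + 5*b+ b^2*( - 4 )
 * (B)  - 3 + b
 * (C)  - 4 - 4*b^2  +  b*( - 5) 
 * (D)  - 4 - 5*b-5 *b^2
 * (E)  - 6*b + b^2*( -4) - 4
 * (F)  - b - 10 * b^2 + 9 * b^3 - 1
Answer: C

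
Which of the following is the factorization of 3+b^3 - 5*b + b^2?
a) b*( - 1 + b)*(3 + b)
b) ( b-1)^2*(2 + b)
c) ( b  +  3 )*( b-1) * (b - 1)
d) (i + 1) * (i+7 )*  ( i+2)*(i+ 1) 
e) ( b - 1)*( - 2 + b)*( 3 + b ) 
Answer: c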